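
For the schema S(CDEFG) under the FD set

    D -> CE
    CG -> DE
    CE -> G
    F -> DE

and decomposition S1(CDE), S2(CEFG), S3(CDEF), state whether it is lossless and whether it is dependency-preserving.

Lossless test (chase): Rows 1 and 2 agree on CE; apply CE→G and equate their G entries. Rows 1 and 3 agree on CE; apply CE→G and equate their G entries. Rows 2 and 3 agree on F; apply F→DE and equate their DE entries. Row 2 is now all distinguished symbols — the join is lossless.
Dependency preservation: CG → DE is not contained in any single fragment, but the restricted closure of its left-hand side across the fragments still reaches the right-hand side; the remaining FDs each lie inside some fragment. All dependencies are preserved.

lossless and dependency-preserving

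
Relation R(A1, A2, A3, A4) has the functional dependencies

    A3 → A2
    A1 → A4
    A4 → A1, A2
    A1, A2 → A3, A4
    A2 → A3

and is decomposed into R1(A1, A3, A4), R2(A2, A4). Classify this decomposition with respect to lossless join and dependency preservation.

lossless but not dependency-preserving

Lossless test: (A4)⁺ = {A1, A2, A3, A4}, which contains all of one fragment — lossless.
Dependency preservation: the restricted closure of {A3} across the fragments never reaches {A2}, so A3 → A2 cannot be enforced without a join — not preserved.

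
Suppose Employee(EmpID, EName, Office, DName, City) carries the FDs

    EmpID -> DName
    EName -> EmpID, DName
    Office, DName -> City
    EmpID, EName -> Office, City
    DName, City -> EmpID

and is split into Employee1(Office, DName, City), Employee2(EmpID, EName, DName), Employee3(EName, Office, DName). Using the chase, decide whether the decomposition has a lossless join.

Yes

Chase test. Columns are EmpID, EName, Office, DName, City; row i has aⱼ where attribute j ∈ Employeei, else bᵢⱼ.
Initial tableau (one row per fragment):
  row 1: b11 b12 a3 a4 a5
  row 2: a1 a2 b23 a4 b25
  row 3: b31 a2 a3 a4 b35
Rows 2 and 3 agree on EName; apply EName→EmpID, DName and equate their EmpID, DName entries.
Rows 1 and 3 agree on Office, DName; apply Office, DName→City and equate their City entries.
Rows 2 and 3 agree on EmpID, EName; apply EmpID, EName→Office, City and equate their Office, City entries.
Rows 1 and 2 agree on DName, City; apply DName, City→EmpID and equate their EmpID entries.
Row 2 is now all distinguished symbols — the join is lossless.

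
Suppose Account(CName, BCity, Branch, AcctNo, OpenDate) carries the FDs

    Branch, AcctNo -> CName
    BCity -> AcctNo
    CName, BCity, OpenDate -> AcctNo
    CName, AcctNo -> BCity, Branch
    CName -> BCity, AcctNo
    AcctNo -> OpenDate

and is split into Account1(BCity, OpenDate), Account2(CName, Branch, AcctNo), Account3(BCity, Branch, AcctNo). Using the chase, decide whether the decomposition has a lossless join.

Yes

Chase test. Columns are CName, BCity, Branch, AcctNo, OpenDate; row i has aⱼ where attribute j ∈ Accounti, else bᵢⱼ.
Initial tableau (one row per fragment):
  row 1: b11 a2 b13 b14 a5
  row 2: a1 b22 a3 a4 b25
  row 3: b31 a2 a3 a4 b35
Rows 2 and 3 agree on Branch, AcctNo; apply Branch, AcctNo→CName and equate their CName entries.
Rows 1 and 3 agree on BCity; apply BCity→AcctNo and equate their AcctNo entries.
Rows 2 and 3 agree on CName, AcctNo; apply CName, AcctNo→BCity, Branch and equate their BCity, Branch entries.
Rows 1 and 2 agree on AcctNo; apply AcctNo→OpenDate and equate their OpenDate entries.
Rows 1 and 3 agree on AcctNo; apply AcctNo→OpenDate and equate their OpenDate entries.
Row 2 is now all distinguished symbols — the join is lossless.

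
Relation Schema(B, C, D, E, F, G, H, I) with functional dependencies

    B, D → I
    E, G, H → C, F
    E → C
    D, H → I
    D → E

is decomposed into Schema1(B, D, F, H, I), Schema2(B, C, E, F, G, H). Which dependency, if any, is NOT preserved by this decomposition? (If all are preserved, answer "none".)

D → E

Check D → E: no single fragment contains all of {D, E}, and the restricted closure of {D} across the fragments never reaches {E}.
B, D → I is preserved.
E, G, H → C, F is preserved.
E → C is preserved.
D, H → I is preserved.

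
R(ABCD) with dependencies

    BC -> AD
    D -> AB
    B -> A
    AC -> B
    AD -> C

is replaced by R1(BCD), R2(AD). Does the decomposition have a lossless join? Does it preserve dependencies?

lossless but not dependency-preserving

Lossless test: (D)⁺ = {ABCD}, which contains all of one fragment — lossless.
Dependency preservation: the restricted closure of {B} across the fragments never reaches {A}, so B → A cannot be enforced without a join — not preserved.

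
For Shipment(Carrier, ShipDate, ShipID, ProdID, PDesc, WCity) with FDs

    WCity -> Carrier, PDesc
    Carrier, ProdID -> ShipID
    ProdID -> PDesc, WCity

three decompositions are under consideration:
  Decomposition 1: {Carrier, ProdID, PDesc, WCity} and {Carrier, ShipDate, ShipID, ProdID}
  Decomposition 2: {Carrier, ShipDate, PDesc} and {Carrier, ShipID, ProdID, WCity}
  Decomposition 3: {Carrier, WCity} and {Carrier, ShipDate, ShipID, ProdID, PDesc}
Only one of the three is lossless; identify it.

Decomposition 1

Decomposition 1: common = {Carrier, ProdID}, closure = {Carrier, ShipID, ProdID, PDesc, WCity} → lossless.
Decomposition 2: common = {Carrier}, closure = {Carrier} → lossy.
Decomposition 3: common = {Carrier}, closure = {Carrier} → lossy.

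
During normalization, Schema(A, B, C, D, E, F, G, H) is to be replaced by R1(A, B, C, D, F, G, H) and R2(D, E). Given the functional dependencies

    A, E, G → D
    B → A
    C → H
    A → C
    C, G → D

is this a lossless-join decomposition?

Common attributes: R1 ∩ R2 = {D}.
No dependency enlarges {D}, so (D)⁺ = {D}.
The closure contains neither all of R1 = {A, B, C, D, F, G, H} nor all of R2 = {D, E}, so the common attributes are not a superkey of either fragment. The join is lossy.

No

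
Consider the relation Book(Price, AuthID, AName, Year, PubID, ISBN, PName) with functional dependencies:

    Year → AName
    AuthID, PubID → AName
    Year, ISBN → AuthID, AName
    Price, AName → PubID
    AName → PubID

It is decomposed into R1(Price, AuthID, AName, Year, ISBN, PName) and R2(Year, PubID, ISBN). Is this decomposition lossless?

Yes

Common attributes: R1 ∩ R2 = {Year, ISBN}.
Closure of {Year, ISBN}: Year → AName applies, adding AName; Year, ISBN → AuthID, AName applies, adding AuthID; AName → PubID applies, adding PubID. So (Year, ISBN)⁺ = {AuthID, AName, Year, PubID, ISBN}.
This closure contains every attribute of R2, so R1 ∩ R2 → R2. The join is lossless.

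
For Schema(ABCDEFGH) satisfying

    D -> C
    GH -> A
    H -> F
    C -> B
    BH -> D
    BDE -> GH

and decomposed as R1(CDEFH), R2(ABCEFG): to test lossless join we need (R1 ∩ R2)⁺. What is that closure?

R1 ∩ R2 = {CEF}.
C → B applies, adding B
Closure: {BCEF}.

BCEF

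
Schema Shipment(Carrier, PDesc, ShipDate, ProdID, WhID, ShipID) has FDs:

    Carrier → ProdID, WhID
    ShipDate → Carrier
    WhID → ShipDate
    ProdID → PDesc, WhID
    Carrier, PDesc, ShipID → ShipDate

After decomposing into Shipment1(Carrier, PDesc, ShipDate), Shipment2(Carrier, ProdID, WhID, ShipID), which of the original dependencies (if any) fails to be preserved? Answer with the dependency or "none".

none

Carrier → ProdID, WhID lies within Shipment2.
ShipDate → Carrier lies within Shipment1.
WhID → ShipDate: restricted closure across fragments reaches ShipDate.
ProdID → PDesc, WhID: restricted closure across fragments reaches PDesc, WhID.
Carrier, PDesc, ShipID → ShipDate: restricted closure across fragments reaches ShipDate.
Every dependency is enforceable on the fragments, so the decomposition is dependency-preserving.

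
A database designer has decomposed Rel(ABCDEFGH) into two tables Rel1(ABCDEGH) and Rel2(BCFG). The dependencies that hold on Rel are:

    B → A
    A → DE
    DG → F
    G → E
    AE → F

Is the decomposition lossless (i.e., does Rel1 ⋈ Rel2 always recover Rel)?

Common attributes: Rel1 ∩ Rel2 = {BCG}.
Closure of {BCG}: B → A applies, adding A; A → DE applies, adding DE; DG → F applies, adding F. So (BCG)⁺ = {ABCDEFG}.
This closure contains every attribute of Rel2, so Rel1 ∩ Rel2 → Rel2. The join is lossless.

Yes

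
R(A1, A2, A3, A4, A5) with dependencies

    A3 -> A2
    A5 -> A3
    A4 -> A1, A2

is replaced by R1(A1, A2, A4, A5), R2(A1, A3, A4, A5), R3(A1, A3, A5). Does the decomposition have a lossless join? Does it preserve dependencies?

Lossless test (chase): Rows 2 and 3 agree on A3; apply A3→A2 and equate their A2 entries. Rows 1 and 2 agree on A5; apply A5→A3 and equate their A3 entries. Rows 1 and 2 agree on A4; apply A4→A1, A2 and equate their A1, A2 entries. Row 1 is now all distinguished symbols — the join is lossless.
Dependency preservation: the restricted closure of {A3} across the fragments never reaches {A2}, so A3 → A2 cannot be enforced without a join — not preserved.

lossless but not dependency-preserving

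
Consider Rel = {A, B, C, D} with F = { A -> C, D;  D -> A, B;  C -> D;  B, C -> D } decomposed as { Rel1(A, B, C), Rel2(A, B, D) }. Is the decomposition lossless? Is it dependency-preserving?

Lossless test: (A, B)⁺ = {A, B, C, D}, which contains all of one fragment — lossless.
Dependency preservation: A → C, D; C → D; B, C → D are not contained in any single fragment, but the restricted closure of each left-hand side across the fragments still reaches the right-hand side; the remaining FDs each lie inside some fragment. All dependencies are preserved.

lossless and dependency-preserving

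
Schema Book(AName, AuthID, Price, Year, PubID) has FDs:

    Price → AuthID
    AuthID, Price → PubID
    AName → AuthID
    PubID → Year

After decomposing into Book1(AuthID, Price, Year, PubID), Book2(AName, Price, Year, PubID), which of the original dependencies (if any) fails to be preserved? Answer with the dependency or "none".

Check AName → AuthID: no single fragment contains all of {AName, AuthID}, and the restricted closure of {AName} across the fragments never reaches {AuthID}.
Price → AuthID is preserved.
AuthID, Price → PubID is preserved.
PubID → Year is preserved.

AName → AuthID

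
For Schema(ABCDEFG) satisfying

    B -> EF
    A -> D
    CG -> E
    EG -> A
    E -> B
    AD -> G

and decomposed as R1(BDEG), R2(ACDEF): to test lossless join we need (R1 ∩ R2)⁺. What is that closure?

R1 ∩ R2 = {DE}.
E → B applies, adding B
B → EF applies, adding F
Closure: {BDEF}.

BDEF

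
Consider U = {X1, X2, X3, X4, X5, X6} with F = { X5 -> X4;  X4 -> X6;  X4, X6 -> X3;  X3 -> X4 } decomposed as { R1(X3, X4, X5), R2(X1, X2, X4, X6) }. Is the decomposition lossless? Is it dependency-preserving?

Lossless test: (X4)⁺ = {X3, X4, X6}, which is a superkey of neither fragment — lossy.
Dependency preservation: X4, X6 → X3 is not contained in any single fragment, but the restricted closure of its left-hand side across the fragments still reaches the right-hand side; the remaining FDs each lie inside some fragment. All dependencies are preserved.

lossy but dependency-preserving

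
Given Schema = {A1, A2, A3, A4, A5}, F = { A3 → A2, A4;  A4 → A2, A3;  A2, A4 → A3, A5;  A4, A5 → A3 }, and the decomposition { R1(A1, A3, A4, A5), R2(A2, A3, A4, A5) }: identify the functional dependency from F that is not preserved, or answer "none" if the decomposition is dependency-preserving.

A3 → A2, A4 lies within R2.
A4 → A2, A3 lies within R2.
A2, A4 → A3, A5 lies within R2.
A4, A5 → A3 lies within R1.
Every dependency is enforceable on the fragments, so the decomposition is dependency-preserving.

none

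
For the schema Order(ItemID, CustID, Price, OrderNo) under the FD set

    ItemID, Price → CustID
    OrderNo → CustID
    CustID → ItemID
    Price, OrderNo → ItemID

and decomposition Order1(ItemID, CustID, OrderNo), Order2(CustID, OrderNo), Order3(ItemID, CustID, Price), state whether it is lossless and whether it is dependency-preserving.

Lossless test (chase): Rows 1 and 2 agree on CustID; apply CustID→ItemID and equate their ItemID entries. No row becomes fully distinguished — the join is lossy.
Dependency preservation: Price, OrderNo → ItemID is not contained in any single fragment, but the restricted closure of its left-hand side across the fragments still reaches the right-hand side; the remaining FDs each lie inside some fragment. All dependencies are preserved.

lossy but dependency-preserving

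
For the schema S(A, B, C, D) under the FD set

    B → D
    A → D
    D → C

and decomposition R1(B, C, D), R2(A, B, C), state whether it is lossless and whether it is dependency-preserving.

Lossless test: (B, C)⁺ = {B, C, D}, which contains all of one fragment — lossless.
Dependency preservation: the restricted closure of {A} across the fragments never reaches {D}, so A → D cannot be enforced without a join — not preserved.

lossless but not dependency-preserving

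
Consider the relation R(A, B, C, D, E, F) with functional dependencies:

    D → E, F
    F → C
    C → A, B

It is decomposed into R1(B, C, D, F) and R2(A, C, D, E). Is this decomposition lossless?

Yes

Common attributes: R1 ∩ R2 = {C, D}.
Closure of {C, D}: D → E, F applies, adding E, F; C → A, B applies, adding A, B. So (C, D)⁺ = {A, B, C, D, E, F}.
This closure contains every attribute of R1, so R1 ∩ R2 → R1. The join is lossless.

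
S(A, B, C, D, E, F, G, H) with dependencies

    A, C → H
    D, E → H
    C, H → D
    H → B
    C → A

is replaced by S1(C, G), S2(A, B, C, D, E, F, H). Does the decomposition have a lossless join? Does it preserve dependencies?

lossy but dependency-preserving

Lossless test: (C)⁺ = {A, B, C, D, H}, which is a superkey of neither fragment — lossy.
Dependency preservation: every FD's attributes lie within a single fragment, so each can be enforced locally — preserved.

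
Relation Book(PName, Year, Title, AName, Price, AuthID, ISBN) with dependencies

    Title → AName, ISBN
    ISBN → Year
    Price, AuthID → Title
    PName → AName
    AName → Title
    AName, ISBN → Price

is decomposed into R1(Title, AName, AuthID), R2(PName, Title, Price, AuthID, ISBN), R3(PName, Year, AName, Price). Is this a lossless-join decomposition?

Yes

Chase test. Columns are PName, Year, Title, AName, Price, AuthID, ISBN; row i has aⱼ where attribute j ∈ Ri, else bᵢⱼ.
Initial tableau (one row per fragment):
  row 1: b11 b12 a3 a4 b15 a6 b17
  row 2: a1 b22 a3 b24 a5 a6 a7
  row 3: a1 a2 b33 a4 a5 b36 b37
Rows 1 and 2 agree on Title; apply Title→AName, ISBN and equate their AName, ISBN entries.
Rows 1 and 2 agree on ISBN; apply ISBN→Year and equate their Year entries.
Rows 1 and 3 agree on AName; apply AName→Title and equate their Title entries.
Rows 1 and 2 agree on AName, ISBN; apply AName, ISBN→Price and equate their Price entries.
Rows 1 and 3 agree on Title; apply Title→AName, ISBN and equate their AName, ISBN entries.
Rows 1 and 3 agree on ISBN; apply ISBN→Year and equate their Year entries.
Row 2 is now all distinguished symbols — the join is lossless.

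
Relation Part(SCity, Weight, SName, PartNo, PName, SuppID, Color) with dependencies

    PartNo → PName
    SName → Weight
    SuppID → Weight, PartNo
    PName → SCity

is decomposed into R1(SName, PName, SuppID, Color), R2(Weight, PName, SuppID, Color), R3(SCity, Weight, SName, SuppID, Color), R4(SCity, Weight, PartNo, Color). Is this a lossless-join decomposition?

No

Chase test. Columns are SCity, Weight, SName, PartNo, PName, SuppID, Color; row i has aⱼ where attribute j ∈ Ri, else bᵢⱼ.
Initial tableau (one row per fragment):
  row 1: b11 b12 a3 b14 a5 a6 a7
  row 2: b21 a2 b23 b24 a5 a6 a7
  row 3: a1 a2 a3 b34 b35 a6 a7
  row 4: a1 a2 b43 a4 b45 b46 a7
Rows 1 and 3 agree on SName; apply SName→Weight and equate their Weight entries.
Rows 1 and 2 agree on SuppID; apply SuppID→Weight, PartNo and equate their Weight, PartNo entries.
Rows 1 and 3 agree on SuppID; apply SuppID→Weight, PartNo and equate their Weight, PartNo entries.
Rows 1 and 2 agree on PName; apply PName→SCity and equate their SCity entries.
Rows 1 and 3 agree on PartNo; apply PartNo→PName and equate their PName entries.
Rows 1 and 3 agree on PName; apply PName→SCity and equate their SCity entries.
No row becomes fully distinguished — the join is lossy.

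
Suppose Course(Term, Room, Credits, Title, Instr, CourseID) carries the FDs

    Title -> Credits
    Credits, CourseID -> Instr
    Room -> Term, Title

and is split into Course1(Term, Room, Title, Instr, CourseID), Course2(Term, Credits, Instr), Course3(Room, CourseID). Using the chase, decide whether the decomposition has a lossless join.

Chase test. Columns are Term, Room, Credits, Title, Instr, CourseID; row i has aⱼ where attribute j ∈ Coursei, else bᵢⱼ.
Initial tableau (one row per fragment):
  row 1: a1 a2 b13 a4 a5 a6
  row 2: a1 b22 a3 b24 a5 b26
  row 3: b31 a2 b33 b34 b35 a6
Rows 1 and 3 agree on Room; apply Room→Term, Title and equate their Term, Title entries.
Rows 1 and 3 agree on Title; apply Title→Credits and equate their Credits entries.
Rows 1 and 3 agree on Credits, CourseID; apply Credits, CourseID→Instr and equate their Instr entries.
No row becomes fully distinguished — the join is lossy.

No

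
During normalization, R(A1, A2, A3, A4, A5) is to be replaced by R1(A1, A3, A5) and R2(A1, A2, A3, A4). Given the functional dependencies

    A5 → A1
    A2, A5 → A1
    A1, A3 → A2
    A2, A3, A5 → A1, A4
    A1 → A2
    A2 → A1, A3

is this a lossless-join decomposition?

No

Common attributes: R1 ∩ R2 = {A1, A3}.
Closure of {A1, A3}: A1, A3 → A2 applies, adding A2. So (A1, A3)⁺ = {A1, A2, A3}.
The closure contains neither all of R1 = {A1, A3, A5} nor all of R2 = {A1, A2, A3, A4}, so the common attributes are not a superkey of either fragment. The join is lossy.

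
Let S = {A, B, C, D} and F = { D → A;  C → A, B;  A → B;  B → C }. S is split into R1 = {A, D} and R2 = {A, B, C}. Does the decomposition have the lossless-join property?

Common attributes: R1 ∩ R2 = {A}.
Closure of {A}: A → B applies, adding B; B → C applies, adding C. So (A)⁺ = {A, B, C}.
This closure contains every attribute of R2, so R1 ∩ R2 → R2. The join is lossless.

Yes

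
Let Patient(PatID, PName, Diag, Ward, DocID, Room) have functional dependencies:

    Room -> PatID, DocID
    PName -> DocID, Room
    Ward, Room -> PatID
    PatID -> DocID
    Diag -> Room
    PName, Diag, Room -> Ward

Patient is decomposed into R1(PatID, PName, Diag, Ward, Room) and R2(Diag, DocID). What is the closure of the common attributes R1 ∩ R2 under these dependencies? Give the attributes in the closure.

PatID, Diag, DocID, Room

R1 ∩ R2 = {Diag}.
Diag → Room applies, adding Room
Room → PatID, DocID applies, adding PatID, DocID
Closure: {PatID, Diag, DocID, Room}.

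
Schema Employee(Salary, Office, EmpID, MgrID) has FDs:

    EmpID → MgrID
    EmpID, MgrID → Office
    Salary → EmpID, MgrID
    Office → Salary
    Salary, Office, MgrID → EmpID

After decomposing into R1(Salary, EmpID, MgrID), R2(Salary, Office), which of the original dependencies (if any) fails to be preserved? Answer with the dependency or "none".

EmpID → MgrID lies within R1.
EmpID, MgrID → Office: restricted closure across fragments reaches Office.
Salary → EmpID, MgrID lies within R1.
Office → Salary lies within R2.
Salary, Office, MgrID → EmpID: restricted closure across fragments reaches EmpID.
Every dependency is enforceable on the fragments, so the decomposition is dependency-preserving.

none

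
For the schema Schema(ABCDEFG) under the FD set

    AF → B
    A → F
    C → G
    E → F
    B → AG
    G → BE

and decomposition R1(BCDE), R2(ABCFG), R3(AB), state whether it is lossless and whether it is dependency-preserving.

lossless but not dependency-preserving

Lossless test (chase): Rows 2 and 3 agree on A; apply A→F and equate their F entries. Rows 1 and 2 agree on C; apply C→G and equate their G entries. Rows 1 and 2 agree on B; apply B→AG and equate their AG entries. Rows 1 and 3 agree on B; apply B→AG and equate their AG entries. Rows 1 and 2 agree on G; apply G→BE and equate their BE entries. Rows 1 and 3 agree on G; apply G→BE and equate their BE entries. Rows 1 and 2 agree on A; apply A→F and equate their F entries. Row 1 is now all distinguished symbols — the join is lossless.
Dependency preservation: the restricted closure of {E} across the fragments never reaches {F}, so E → F cannot be enforced without a join — not preserved.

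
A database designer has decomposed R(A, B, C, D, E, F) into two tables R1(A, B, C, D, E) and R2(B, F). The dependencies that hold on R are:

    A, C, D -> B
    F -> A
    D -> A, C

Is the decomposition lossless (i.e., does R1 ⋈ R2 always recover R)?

Common attributes: R1 ∩ R2 = {B}.
No dependency enlarges {B}, so (B)⁺ = {B}.
The closure contains neither all of R1 = {A, B, C, D, E} nor all of R2 = {B, F}, so the common attributes are not a superkey of either fragment. The join is lossy.

No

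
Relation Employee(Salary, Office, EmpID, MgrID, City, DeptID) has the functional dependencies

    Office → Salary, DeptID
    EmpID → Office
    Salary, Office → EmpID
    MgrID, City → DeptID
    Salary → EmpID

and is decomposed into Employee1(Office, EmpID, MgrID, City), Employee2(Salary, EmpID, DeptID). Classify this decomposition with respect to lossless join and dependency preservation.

Lossless test: (EmpID)⁺ = {Salary, Office, EmpID, DeptID}, which contains all of one fragment — lossless.
Dependency preservation: the restricted closure of {MgrID, City} across the fragments never reaches {DeptID}, so MgrID, City → DeptID cannot be enforced without a join — not preserved.

lossless but not dependency-preserving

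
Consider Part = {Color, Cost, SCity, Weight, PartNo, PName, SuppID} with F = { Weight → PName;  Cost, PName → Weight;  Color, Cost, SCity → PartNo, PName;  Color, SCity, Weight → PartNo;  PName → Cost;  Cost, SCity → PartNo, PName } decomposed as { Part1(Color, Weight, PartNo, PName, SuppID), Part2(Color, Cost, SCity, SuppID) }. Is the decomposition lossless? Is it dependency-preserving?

Lossless test: (Color, SuppID)⁺ = {Color, SuppID}, which is a superkey of neither fragment — lossy.
Dependency preservation: the restricted closure of {Color, Cost, SCity} across the fragments never reaches {PartNo, PName}, so Color, Cost, SCity → PartNo, PName cannot be enforced without a join — not preserved.

lossy and not dependency-preserving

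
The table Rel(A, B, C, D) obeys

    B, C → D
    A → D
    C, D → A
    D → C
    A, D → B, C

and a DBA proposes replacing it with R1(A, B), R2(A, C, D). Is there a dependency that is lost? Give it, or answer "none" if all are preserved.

Check B, C → D: no single fragment contains all of {B, C, D}, and the restricted closure of {B, C} across the fragments never reaches {D}.
A → D is preserved.
C, D → A is preserved.
D → C is preserved.
A, D → B, C is preserved.

B, C → D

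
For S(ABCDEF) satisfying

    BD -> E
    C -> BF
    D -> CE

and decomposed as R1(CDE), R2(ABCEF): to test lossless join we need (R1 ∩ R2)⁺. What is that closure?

R1 ∩ R2 = {CE}.
C → BF applies, adding BF
Closure: {BCEF}.

BCEF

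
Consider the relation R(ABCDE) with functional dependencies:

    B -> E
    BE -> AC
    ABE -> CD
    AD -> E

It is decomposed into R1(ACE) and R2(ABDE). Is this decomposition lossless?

Common attributes: R1 ∩ R2 = {AE}.
No dependency enlarges {AE}, so (AE)⁺ = {AE}.
The closure contains neither all of R1 = {ACE} nor all of R2 = {ABDE}, so the common attributes are not a superkey of either fragment. The join is lossy.

No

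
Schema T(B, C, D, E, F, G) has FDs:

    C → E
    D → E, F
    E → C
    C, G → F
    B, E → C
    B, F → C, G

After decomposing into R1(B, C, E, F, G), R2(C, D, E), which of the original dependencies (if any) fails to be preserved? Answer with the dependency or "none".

Check D → E, F: no single fragment contains all of {D, E, F}, and the restricted closure of {D} across the fragments never reaches {E, F}.
C → E is preserved.
E → C is preserved.
C, G → F is preserved.
B, E → C is preserved.
B, F → C, G is preserved.

D → E, F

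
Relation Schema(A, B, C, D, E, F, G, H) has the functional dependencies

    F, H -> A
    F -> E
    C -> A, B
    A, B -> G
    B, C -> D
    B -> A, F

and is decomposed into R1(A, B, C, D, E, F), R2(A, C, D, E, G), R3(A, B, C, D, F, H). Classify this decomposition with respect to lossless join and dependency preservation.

lossless but not dependency-preserving

Lossless test (chase): Rows 1 and 3 agree on F; apply F→E and equate their E entries. Rows 1 and 2 agree on C; apply C→A, B and equate their A, B entries. Rows 1 and 2 agree on A, B; apply A, B→G and equate their G entries. Rows 1 and 3 agree on A, B; apply A, B→G and equate their G entries. Rows 1 and 2 agree on B; apply B→A, F and equate their A, F entries. Row 3 is now all distinguished symbols — the join is lossless.
Dependency preservation: the restricted closure of {A, B} across the fragments never reaches {G}, so A, B → G cannot be enforced without a join — not preserved.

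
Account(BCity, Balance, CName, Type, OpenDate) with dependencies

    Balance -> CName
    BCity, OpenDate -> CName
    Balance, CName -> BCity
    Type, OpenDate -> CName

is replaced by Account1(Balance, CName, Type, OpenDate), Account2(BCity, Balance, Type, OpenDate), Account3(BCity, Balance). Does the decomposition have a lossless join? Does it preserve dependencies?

lossless but not dependency-preserving

Lossless test (chase): Rows 1 and 2 agree on Balance; apply Balance→CName and equate their CName entries. Rows 1 and 3 agree on Balance; apply Balance→CName and equate their CName entries. Rows 1 and 2 agree on Balance, CName; apply Balance, CName→BCity and equate their BCity entries. Row 1 is now all distinguished symbols — the join is lossless.
Dependency preservation: the restricted closure of {BCity, OpenDate} across the fragments never reaches {CName}, so BCity, OpenDate → CName cannot be enforced without a join — not preserved.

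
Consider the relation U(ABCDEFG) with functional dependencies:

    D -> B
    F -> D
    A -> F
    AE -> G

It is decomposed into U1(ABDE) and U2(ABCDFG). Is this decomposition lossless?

No

Common attributes: U1 ∩ U2 = {ABD}.
Closure of {ABD}: A → F applies, adding F. So (ABD)⁺ = {ABDF}.
The closure contains neither all of U1 = {ABDE} nor all of U2 = {ABCDFG}, so the common attributes are not a superkey of either fragment. The join is lossy.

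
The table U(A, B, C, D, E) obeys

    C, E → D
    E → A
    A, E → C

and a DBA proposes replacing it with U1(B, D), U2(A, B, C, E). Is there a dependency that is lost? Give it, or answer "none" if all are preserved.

C, E → D

Check C, E → D: no single fragment contains all of {C, D, E}, and the restricted closure of {C, E} across the fragments never reaches {D}.
E → A is preserved.
A, E → C is preserved.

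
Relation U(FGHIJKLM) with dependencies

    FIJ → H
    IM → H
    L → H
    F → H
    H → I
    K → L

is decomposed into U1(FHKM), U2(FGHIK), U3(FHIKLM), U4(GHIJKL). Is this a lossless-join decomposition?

No

Chase test. Columns are FGHIJKLM; row i has aⱼ where attribute j ∈ Ui, else bᵢⱼ.
Initial tableau (one row per fragment):
  row 1: a1 b12 a3 b14 b15 a6 b17 a8
  row 2: a1 a2 a3 a4 b25 a6 b27 b28
  row 3: a1 b32 a3 a4 b35 a6 a7 a8
  row 4: b41 a2 a3 a4 a5 a6 a7 b48
Rows 1 and 2 agree on H; apply H→I and equate their I entries.
Rows 1 and 2 agree on K; apply K→L and equate their L entries.
Rows 1 and 3 agree on K; apply K→L and equate their L entries.
No row becomes fully distinguished — the join is lossy.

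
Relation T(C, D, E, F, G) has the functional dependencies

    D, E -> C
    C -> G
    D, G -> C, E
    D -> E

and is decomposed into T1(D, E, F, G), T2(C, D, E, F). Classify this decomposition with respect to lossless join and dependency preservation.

Lossless test: (D, E, F)⁺ = {C, D, E, F, G}, which contains all of one fragment — lossless.
Dependency preservation: the restricted closure of {C} across the fragments never reaches {G}, so C → G cannot be enforced without a join — not preserved.

lossless but not dependency-preserving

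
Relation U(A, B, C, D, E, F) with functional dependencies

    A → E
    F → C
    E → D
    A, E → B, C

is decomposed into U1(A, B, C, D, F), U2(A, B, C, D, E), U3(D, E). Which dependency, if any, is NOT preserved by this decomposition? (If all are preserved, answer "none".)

A → E lies within U2.
F → C lies within U1.
E → D lies within U2.
A, E → B, C lies within U2.
Every dependency is enforceable on the fragments, so the decomposition is dependency-preserving.

none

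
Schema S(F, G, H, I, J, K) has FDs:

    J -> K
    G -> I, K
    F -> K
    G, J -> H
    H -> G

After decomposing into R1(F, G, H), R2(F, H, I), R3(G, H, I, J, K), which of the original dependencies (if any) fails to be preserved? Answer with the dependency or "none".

Check F → K: no single fragment contains all of {F, K}, and the restricted closure of {F} across the fragments never reaches {K}.
J → K is preserved.
G → I, K is preserved.
G, J → H is preserved.
H → G is preserved.

F -> K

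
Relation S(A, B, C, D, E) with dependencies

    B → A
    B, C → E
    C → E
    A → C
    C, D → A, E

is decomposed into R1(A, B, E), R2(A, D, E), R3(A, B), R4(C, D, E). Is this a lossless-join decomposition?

No

Chase test. Columns are A, B, C, D, E; row i has aⱼ where attribute j ∈ Ri, else bᵢⱼ.
Initial tableau (one row per fragment):
  row 1: a1 a2 b13 b14 a5
  row 2: a1 b22 b23 a4 a5
  row 3: a1 a2 b33 b34 b35
  row 4: b41 b42 a3 a4 a5
Rows 1 and 2 agree on A; apply A→C and equate their C entries.
Rows 1 and 3 agree on A; apply A→C and equate their C entries.
Rows 1 and 3 agree on B, C; apply B, C→E and equate their E entries.
No row becomes fully distinguished — the join is lossy.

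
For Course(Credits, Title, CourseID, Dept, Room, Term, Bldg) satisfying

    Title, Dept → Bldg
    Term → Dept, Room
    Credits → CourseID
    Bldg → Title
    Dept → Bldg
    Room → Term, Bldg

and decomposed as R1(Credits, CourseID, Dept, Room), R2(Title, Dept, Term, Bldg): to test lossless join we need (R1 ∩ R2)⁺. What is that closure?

Title, Dept, Bldg

R1 ∩ R2 = {Dept}.
Dept → Bldg applies, adding Bldg
Bldg → Title applies, adding Title
Closure: {Title, Dept, Bldg}.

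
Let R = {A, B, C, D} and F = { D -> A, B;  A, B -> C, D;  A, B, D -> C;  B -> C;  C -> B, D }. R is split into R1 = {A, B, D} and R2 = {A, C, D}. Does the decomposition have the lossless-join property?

Yes

Common attributes: R1 ∩ R2 = {A, D}.
Closure of {A, D}: D → A, B applies, adding B; A, B → C, D applies, adding C. So (A, D)⁺ = {A, B, C, D}.
This closure contains every attribute of R1, so R1 ∩ R2 → R1. The join is lossless.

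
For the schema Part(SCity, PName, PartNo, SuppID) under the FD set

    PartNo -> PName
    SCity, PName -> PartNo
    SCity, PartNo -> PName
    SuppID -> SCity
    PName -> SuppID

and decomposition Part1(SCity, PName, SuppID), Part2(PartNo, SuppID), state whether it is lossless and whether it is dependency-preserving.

lossy and not dependency-preserving

Lossless test: (SuppID)⁺ = {SCity, SuppID}, which is a superkey of neither fragment — lossy.
Dependency preservation: the restricted closure of {PartNo} across the fragments never reaches {PName}, so PartNo → PName cannot be enforced without a join — not preserved.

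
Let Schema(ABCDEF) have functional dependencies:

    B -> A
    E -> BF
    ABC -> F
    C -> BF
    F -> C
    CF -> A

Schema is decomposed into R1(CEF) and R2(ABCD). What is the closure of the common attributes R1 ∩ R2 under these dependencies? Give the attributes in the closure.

ABCF

R1 ∩ R2 = {C}.
C → BF applies, adding BF
CF → A applies, adding A
Closure: {ABCF}.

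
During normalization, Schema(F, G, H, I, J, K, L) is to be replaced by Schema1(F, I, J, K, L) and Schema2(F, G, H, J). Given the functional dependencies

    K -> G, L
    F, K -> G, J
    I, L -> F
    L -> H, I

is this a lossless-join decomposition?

No

Common attributes: Schema1 ∩ Schema2 = {F, J}.
No dependency enlarges {F, J}, so (F, J)⁺ = {F, J}.
The closure contains neither all of Schema1 = {F, I, J, K, L} nor all of Schema2 = {F, G, H, J}, so the common attributes are not a superkey of either fragment. The join is lossy.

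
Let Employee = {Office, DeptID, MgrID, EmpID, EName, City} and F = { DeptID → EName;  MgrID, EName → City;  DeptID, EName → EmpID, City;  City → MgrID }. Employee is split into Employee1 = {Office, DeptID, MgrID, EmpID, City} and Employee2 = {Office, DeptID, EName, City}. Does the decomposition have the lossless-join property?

Common attributes: Employee1 ∩ Employee2 = {Office, DeptID, City}.
Closure of {Office, DeptID, City}: DeptID → EName applies, adding EName; DeptID, EName → EmpID, City applies, adding EmpID; City → MgrID applies, adding MgrID. So (Office, DeptID, City)⁺ = {Office, DeptID, MgrID, EmpID, EName, City}.
This closure contains every attribute of Employee1, so Employee1 ∩ Employee2 → Employee1. The join is lossless.

Yes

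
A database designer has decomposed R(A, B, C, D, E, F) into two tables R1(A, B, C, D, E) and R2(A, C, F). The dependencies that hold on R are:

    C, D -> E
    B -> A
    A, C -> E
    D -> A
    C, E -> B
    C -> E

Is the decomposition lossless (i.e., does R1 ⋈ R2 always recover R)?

No

Common attributes: R1 ∩ R2 = {A, C}.
Closure of {A, C}: A, C → E applies, adding E; C, E → B applies, adding B. So (A, C)⁺ = {A, B, C, E}.
The closure contains neither all of R1 = {A, B, C, D, E} nor all of R2 = {A, C, F}, so the common attributes are not a superkey of either fragment. The join is lossy.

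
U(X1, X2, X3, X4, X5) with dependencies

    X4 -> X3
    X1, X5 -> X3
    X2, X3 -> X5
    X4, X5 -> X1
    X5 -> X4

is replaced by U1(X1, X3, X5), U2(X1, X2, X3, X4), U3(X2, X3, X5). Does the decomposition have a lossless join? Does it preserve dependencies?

lossless but not dependency-preserving

Lossless test (chase): Rows 2 and 3 agree on X2, X3; apply X2, X3→X5 and equate their X5 entries. Rows 1 and 2 agree on X5; apply X5→X4 and equate their X4 entries. Rows 1 and 3 agree on X5; apply X5→X4 and equate their X4 entries. Rows 1 and 3 agree on X4, X5; apply X4, X5→X1 and equate their X1 entries. Row 2 is now all distinguished symbols — the join is lossless.
Dependency preservation: the restricted closure of {X5} across the fragments never reaches {X4}, so X5 → X4 cannot be enforced without a join — not preserved.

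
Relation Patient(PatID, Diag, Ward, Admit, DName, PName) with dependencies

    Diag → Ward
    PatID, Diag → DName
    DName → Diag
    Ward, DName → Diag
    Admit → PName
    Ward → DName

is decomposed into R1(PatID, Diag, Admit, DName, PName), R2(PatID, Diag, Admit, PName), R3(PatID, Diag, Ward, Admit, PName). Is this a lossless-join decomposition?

Yes

Chase test. Columns are PatID, Diag, Ward, Admit, DName, PName; row i has aⱼ where attribute j ∈ Ri, else bᵢⱼ.
Initial tableau (one row per fragment):
  row 1: a1 a2 b13 a4 a5 a6
  row 2: a1 a2 b23 a4 b25 a6
  row 3: a1 a2 a3 a4 b35 a6
Rows 1 and 2 agree on Diag; apply Diag→Ward and equate their Ward entries.
Rows 1 and 3 agree on Diag; apply Diag→Ward and equate their Ward entries.
Rows 1 and 2 agree on PatID, Diag; apply PatID, Diag→DName and equate their DName entries.
Rows 1 and 3 agree on PatID, Diag; apply PatID, Diag→DName and equate their DName entries.
Row 1 is now all distinguished symbols — the join is lossless.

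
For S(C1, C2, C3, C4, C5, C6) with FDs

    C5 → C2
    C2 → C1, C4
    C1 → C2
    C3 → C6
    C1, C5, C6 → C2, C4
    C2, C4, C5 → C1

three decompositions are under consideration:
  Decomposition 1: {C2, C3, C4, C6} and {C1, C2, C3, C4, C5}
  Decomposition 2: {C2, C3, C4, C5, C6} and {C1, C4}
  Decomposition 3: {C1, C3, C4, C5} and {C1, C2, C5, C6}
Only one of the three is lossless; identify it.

Decomposition 1: common = {C2, C3, C4}, closure = {C1, C2, C3, C4, C6} → lossless.
Decomposition 2: common = {C4}, closure = {C4} → lossy.
Decomposition 3: common = {C1, C5}, closure = {C1, C2, C4, C5} → lossy.

Decomposition 1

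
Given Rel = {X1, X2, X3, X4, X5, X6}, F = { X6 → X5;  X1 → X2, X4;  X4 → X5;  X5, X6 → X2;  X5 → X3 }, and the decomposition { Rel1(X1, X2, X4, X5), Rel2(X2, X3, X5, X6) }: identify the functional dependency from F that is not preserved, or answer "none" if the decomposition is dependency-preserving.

none

X6 → X5 lies within Rel2.
X1 → X2, X4 lies within Rel1.
X4 → X5 lies within Rel1.
X5, X6 → X2 lies within Rel2.
X5 → X3 lies within Rel2.
Every dependency is enforceable on the fragments, so the decomposition is dependency-preserving.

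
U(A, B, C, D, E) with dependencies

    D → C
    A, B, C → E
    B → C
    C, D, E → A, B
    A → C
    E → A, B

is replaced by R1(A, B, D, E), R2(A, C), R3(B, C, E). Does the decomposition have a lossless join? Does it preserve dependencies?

Lossless test (chase): Rows 1 and 3 agree on B; apply B→C and equate their C entries. Rows 1 and 3 agree on E; apply E→A, B and equate their A, B entries. Row 1 is now all distinguished symbols — the join is lossless.
Dependency preservation: the restricted closure of {D} across the fragments never reaches {C}, so D → C cannot be enforced without a join — not preserved.

lossless but not dependency-preserving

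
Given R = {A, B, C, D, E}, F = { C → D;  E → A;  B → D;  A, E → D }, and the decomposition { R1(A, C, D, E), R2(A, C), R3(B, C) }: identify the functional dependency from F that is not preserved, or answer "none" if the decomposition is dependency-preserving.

Check B → D: no single fragment contains all of {B, D}, and the restricted closure of {B} across the fragments never reaches {D}.
C → D is preserved.
E → A is preserved.
A, E → D is preserved.

B → D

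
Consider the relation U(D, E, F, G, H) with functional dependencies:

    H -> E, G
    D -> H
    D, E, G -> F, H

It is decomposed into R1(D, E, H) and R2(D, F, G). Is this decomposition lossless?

Common attributes: R1 ∩ R2 = {D}.
Closure of {D}: D → H applies, adding H; H → E, G applies, adding E, G; D, E, G → F, H applies, adding F. So (D)⁺ = {D, E, F, G, H}.
This closure contains every attribute of R1, so R1 ∩ R2 → R1. The join is lossless.

Yes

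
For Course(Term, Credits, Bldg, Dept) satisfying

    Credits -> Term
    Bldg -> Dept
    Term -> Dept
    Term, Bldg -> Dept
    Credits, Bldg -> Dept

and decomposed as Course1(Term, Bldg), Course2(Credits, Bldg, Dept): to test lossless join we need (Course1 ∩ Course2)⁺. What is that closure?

Course1 ∩ Course2 = {Bldg}.
Bldg → Dept applies, adding Dept
Closure: {Bldg, Dept}.

Bldg, Dept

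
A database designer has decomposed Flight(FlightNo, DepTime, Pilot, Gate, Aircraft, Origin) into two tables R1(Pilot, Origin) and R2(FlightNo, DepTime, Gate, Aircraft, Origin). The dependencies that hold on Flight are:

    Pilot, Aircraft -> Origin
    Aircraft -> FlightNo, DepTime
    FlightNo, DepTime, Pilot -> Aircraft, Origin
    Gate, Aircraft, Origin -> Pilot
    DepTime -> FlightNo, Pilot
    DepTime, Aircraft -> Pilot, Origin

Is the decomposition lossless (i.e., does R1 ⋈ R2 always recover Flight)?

Common attributes: R1 ∩ R2 = {Origin}.
No dependency enlarges {Origin}, so (Origin)⁺ = {Origin}.
The closure contains neither all of R1 = {Pilot, Origin} nor all of R2 = {FlightNo, DepTime, Gate, Aircraft, Origin}, so the common attributes are not a superkey of either fragment. The join is lossy.

No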